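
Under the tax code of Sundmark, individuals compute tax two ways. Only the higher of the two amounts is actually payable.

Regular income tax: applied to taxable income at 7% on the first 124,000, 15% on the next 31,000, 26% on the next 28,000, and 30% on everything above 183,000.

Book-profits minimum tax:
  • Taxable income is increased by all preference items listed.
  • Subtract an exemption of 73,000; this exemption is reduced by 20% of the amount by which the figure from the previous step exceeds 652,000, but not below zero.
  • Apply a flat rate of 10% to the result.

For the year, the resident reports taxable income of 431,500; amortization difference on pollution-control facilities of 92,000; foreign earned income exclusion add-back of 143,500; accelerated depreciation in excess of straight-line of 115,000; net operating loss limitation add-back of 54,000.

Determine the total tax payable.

Book-profits minimum tax:
  Adjusted income: 431,500 + 92,000 + 143,500 + 115,000 + 54,000 = 836,000
  Exemption: 73,000 − 20% × (836,000 − 652,000) = 73,000 − 36,800 = 36,200
  Base: 836,000 − 36,200 = 799,800
  799,800 × 10% = 79,980

Regular income tax:
  124,000 × 7% = 8,680
  31,000 × 15% = 4,650
  28,000 × 26% = 7,280
  248,500 × 30% = 74,550
  → 95,160

95,160 > 79,980, so the regular income tax governs.

95,160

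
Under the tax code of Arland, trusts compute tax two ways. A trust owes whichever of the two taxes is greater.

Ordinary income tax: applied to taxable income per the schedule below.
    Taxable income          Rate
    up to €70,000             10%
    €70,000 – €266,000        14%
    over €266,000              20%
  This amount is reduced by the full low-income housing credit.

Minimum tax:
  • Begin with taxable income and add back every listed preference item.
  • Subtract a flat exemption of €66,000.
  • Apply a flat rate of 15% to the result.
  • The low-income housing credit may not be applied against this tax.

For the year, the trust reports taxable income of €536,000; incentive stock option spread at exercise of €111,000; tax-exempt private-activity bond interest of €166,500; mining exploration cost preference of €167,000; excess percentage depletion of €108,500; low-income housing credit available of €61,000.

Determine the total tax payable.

€153,450

Minimum tax:
  Adjusted income: €536,000 + €111,000 + €166,500 + €167,000 + €108,500 = €1,089,000
  Less exemption €66,000 → base €1,023,000
  €1,023,000 × 15% = €153,450

Ordinary income tax:
  €70,000 × 10% = €7,000
  €196,000 × 14% = €27,440
  €270,000 × 20% = €54,000
  → €88,440
  Less low-income housing credit €61,000 → €27,440

€153,450 > €27,440, so the minimum tax is the binding amount.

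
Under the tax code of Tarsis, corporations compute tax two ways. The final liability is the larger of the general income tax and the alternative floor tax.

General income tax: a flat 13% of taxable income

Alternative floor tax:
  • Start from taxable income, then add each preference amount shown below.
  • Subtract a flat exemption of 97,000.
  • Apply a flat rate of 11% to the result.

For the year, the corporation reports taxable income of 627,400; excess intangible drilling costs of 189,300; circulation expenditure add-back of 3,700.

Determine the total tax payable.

General income tax:
  627,400 × 13% = 81,562

Alternative floor tax:
  Adjusted income: 627,400 + 189,300 + 3,700 = 820,400
  Less exemption 97,000 → base 723,400
  723,400 × 11% = 79,574

81,562 > 79,574, so the general income tax governs.

81,562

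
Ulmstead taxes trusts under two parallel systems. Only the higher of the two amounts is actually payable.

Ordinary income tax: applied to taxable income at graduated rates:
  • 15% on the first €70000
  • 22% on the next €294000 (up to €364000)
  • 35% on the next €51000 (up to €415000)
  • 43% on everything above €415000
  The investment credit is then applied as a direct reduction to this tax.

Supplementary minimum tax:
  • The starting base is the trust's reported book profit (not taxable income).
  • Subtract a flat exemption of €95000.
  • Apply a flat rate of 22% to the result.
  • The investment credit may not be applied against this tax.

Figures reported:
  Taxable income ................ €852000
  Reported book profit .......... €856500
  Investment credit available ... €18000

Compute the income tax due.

Supplementary minimum tax:
  Base (reported book profit): €856500
  Less exemption €95000 → base €761500
  €761500 × 22% = €167530

Ordinary income tax:
  €70000 × 15% = €10500
  €294000 × 22% = €64680
  €51000 × 35% = €17850
  €437000 × 43% = €187910
  → €280940
  Less investment credit €18000 → €262940

€262940 > €167530, so the ordinary income tax governs.

€262940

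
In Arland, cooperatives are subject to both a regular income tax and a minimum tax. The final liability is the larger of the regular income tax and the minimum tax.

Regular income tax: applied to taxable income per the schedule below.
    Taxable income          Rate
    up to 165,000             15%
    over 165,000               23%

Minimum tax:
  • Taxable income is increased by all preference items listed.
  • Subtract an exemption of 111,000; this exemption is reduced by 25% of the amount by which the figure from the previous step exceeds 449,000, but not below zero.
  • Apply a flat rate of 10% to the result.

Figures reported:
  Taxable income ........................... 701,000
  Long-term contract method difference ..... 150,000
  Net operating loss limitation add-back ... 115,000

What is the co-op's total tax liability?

Minimum tax:
  Adjusted income: 701,000 + 150,000 + 115,000 = 966,000
  Exemption: 25% × (966,000 − 449,000) = 129,250 ≥ 111,000, so the exemption is fully phased out
  Base: 966,000 − 0 = 966,000
  966,000 × 10% = 96,600

Regular income tax:
  165,000 × 15% = 24,750
  536,000 × 23% = 123,280
  → 148,030

148,030 > 96,600, so the regular income tax governs.

148,030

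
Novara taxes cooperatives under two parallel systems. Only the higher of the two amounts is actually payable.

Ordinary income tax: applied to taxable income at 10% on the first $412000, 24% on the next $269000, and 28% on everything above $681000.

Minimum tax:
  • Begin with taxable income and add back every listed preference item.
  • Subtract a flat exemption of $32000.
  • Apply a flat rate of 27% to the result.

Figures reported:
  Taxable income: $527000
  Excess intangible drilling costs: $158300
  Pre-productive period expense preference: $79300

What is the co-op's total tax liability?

$197802

Minimum tax:
  Adjusted income: $527000 + $158300 + $79300 = $764600
  Less exemption $32000 → base $732600
  $732600 × 27% = $197802

Ordinary income tax:
  $412000 × 10% = $41200
  $115000 × 24% = $27600
  → $68800

$197802 > $68800, so the minimum tax is the binding amount.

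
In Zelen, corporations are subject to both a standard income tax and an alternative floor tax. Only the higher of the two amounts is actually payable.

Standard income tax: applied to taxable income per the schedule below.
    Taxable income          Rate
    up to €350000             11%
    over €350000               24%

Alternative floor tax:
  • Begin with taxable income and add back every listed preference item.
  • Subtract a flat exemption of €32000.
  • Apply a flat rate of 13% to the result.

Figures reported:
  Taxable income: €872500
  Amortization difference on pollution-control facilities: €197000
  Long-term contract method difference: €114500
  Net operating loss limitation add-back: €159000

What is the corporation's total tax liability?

Standard income tax:
  €350000 × 11% = €38500
  €522500 × 24% = €125400
  → €163900

Alternative floor tax:
  Adjusted income: €872500 + €197000 + €114500 + €159000 = €1343000
  Less exemption €32000 → base €1311000
  €1311000 × 13% = €170430

€170430 > €163900, so the alternative floor tax is the binding amount.

€170430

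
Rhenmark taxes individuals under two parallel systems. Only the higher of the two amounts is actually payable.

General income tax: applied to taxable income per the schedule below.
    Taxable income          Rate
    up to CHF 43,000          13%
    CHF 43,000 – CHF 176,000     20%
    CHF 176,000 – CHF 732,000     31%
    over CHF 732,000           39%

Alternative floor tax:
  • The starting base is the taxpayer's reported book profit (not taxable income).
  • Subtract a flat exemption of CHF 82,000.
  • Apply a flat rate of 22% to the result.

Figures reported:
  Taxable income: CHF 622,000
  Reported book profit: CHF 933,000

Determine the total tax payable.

Alternative floor tax:
  Base (reported book profit): CHF 933,000
  Less exemption CHF 82,000 → base CHF 851,000
  CHF 851,000 × 22% = CHF 187,220

General income tax:
  CHF 43,000 × 13% = CHF 5,590
  CHF 133,000 × 20% = CHF 26,600
  CHF 446,000 × 31% = CHF 138,260
  → CHF 170,450

CHF 187,220 > CHF 170,450, so the alternative floor tax is the binding amount.

CHF 187,220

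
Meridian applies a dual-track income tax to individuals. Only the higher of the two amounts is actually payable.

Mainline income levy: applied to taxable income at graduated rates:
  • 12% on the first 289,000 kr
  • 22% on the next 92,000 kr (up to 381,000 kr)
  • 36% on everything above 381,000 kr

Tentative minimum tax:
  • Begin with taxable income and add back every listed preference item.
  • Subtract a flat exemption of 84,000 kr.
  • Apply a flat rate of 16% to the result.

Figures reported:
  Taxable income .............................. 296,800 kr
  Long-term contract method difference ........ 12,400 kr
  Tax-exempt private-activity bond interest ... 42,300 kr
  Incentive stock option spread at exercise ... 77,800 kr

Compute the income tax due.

55,248 kr

Tentative minimum tax:
  Adjusted income: 296,800 kr + 12,400 kr + 42,300 kr + 77,800 kr = 429,300 kr
  Less exemption 84,000 kr → base 345,300 kr
  345,300 kr × 16% = 55,248 kr

Mainline income levy:
  289,000 kr × 12% = 34,680 kr
  7,800 kr × 22% = 1,716 kr
  → 36,396 kr

55,248 kr > 36,396 kr, so the tentative minimum tax is the binding amount.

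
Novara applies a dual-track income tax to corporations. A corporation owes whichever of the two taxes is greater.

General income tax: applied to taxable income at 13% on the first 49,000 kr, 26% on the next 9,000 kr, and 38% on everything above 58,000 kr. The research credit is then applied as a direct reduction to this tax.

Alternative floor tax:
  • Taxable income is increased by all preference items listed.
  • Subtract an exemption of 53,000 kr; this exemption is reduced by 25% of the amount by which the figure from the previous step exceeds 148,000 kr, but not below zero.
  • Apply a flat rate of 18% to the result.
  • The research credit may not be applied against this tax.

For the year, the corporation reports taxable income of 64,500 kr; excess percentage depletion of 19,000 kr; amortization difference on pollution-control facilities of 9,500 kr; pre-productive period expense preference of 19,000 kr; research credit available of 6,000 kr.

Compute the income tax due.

10,620 kr

Alternative floor tax:
  Adjusted income: 64,500 kr + 19,000 kr + 9,500 kr + 19,000 kr = 112,000 kr
  Exemption: 112,000 kr ≤ 148,000 kr, so full 53,000 kr applies
  Base: 112,000 kr − 53,000 kr = 59,000 kr
  59,000 kr × 18% = 10,620 kr

General income tax:
  49,000 kr × 13% = 6,370 kr
  9,000 kr × 26% = 2,340 kr
  6,500 kr × 38% = 2,470 kr
  → 11,180 kr
  Less research credit 6,000 kr → 5,180 kr

10,620 kr > 5,180 kr, so the alternative floor tax is the binding amount.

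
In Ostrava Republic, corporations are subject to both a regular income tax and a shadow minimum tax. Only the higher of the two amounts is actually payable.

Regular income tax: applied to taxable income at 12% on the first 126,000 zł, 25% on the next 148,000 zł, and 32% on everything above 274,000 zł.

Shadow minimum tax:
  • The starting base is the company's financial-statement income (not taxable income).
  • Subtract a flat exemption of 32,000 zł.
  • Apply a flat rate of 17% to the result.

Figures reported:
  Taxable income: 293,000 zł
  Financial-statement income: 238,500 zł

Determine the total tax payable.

Regular income tax:
  126,000 zł × 12% = 15,120 zł
  148,000 zł × 25% = 37,000 zł
  19,000 zł × 32% = 6,080 zł
  → 58,200 zł

Shadow minimum tax:
  Base (financial-statement income): 238,500 zł
  Less exemption 32,000 zł → base 206,500 zł
  206,500 zł × 17% = 35,105 zł

58,200 zł > 35,105 zł, so the regular income tax governs.

58,200 zł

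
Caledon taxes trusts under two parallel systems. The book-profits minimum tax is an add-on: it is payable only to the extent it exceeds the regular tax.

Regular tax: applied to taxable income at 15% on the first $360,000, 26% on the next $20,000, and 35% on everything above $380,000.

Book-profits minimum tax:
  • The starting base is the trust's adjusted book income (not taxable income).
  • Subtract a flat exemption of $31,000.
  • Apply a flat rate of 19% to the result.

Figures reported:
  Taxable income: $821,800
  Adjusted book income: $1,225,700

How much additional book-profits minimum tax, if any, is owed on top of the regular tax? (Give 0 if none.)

$13,163

Regular tax:
  $360,000 × 15% = $54,000
  $20,000 × 26% = $5,200
  $441,800 × 35% = $154,630
  → $213,830

Book-profits minimum tax:
  Base (adjusted book income): $1,225,700
  Less exemption $31,000 → base $1,194,700
  $1,194,700 × 19% = $226,993

Excess of book-profits minimum tax over regular tax: $226,993 − $213,830 = $13,163.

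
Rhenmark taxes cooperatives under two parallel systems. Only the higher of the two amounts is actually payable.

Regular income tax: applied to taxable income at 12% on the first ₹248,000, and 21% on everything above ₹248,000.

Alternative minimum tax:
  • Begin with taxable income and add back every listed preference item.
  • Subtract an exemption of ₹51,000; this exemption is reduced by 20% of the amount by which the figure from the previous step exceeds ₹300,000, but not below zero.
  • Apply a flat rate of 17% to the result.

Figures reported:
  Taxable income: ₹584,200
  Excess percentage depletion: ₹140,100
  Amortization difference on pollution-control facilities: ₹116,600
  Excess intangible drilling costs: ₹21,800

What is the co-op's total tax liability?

Regular income tax:
  ₹248,000 × 12% = ₹29,760
  ₹336,200 × 21% = ₹70,602
  → ₹100,362

Alternative minimum tax:
  Adjusted income: ₹584,200 + ₹140,100 + ₹116,600 + ₹21,800 = ₹862,700
  Exemption: 20% × (₹862,700 − ₹300,000) = ₹112,540 ≥ ₹51,000, so the exemption is fully phased out
  Base: ₹862,700 − ₹0 = ₹862,700
  ₹862,700 × 17% = ₹146,659

₹146,659 > ₹100,362, so the alternative minimum tax is the binding amount.

₹146,659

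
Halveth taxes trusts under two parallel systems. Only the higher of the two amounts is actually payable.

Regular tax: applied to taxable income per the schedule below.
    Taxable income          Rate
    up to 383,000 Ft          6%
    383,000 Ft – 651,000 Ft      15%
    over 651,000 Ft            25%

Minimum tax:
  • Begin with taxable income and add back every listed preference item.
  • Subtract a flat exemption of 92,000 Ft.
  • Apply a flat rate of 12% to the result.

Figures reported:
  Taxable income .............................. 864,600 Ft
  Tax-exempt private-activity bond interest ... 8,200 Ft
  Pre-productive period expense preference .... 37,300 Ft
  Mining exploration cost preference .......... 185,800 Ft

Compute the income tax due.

Minimum tax:
  Adjusted income: 864,600 Ft + 8,200 Ft + 37,300 Ft + 185,800 Ft = 1,095,900 Ft
  Less exemption 92,000 Ft → base 1,003,900 Ft
  1,003,900 Ft × 12% = 120,468 Ft

Regular tax:
  383,000 Ft × 6% = 22,980 Ft
  268,000 Ft × 15% = 40,200 Ft
  213,600 Ft × 25% = 53,400 Ft
  → 116,580 Ft

120,468 Ft > 116,580 Ft, so the minimum tax is the binding amount.

120,468 Ft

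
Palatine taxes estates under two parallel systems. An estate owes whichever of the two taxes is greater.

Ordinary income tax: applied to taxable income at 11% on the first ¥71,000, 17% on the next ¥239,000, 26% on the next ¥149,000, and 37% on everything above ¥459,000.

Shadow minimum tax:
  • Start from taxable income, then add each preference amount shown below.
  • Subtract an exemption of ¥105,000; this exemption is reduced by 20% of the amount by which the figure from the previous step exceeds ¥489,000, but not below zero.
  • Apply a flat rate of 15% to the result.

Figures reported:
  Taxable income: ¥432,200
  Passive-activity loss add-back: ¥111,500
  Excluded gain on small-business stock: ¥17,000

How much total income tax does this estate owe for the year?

Shadow minimum tax:
  Adjusted income: ¥432,200 + ¥111,500 + ¥17,000 = ¥560,700
  Exemption: ¥105,000 − 20% × (¥560,700 − ¥489,000) = ¥105,000 − ¥14,340 = ¥90,660
  Base: ¥560,700 − ¥90,660 = ¥470,040
  ¥470,040 × 15% = ¥70,506

Ordinary income tax:
  ¥71,000 × 11% = ¥7,810
  ¥239,000 × 17% = ¥40,630
  ¥122,200 × 26% = ¥31,772
  → ¥80,212

¥80,212 > ¥70,506, so the ordinary income tax governs.

¥80,212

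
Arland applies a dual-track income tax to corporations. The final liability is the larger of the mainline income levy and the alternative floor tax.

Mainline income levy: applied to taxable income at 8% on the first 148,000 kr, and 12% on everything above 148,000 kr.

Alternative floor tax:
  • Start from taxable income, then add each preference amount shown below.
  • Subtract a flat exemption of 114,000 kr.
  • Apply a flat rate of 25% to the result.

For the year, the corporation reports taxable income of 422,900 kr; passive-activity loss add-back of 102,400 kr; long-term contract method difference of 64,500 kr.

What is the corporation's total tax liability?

118,950 kr

Mainline income levy:
  148,000 kr × 8% = 11,840 kr
  274,900 kr × 12% = 32,988 kr
  → 44,828 kr

Alternative floor tax:
  Adjusted income: 422,900 kr + 102,400 kr + 64,500 kr = 589,800 kr
  Less exemption 114,000 kr → base 475,800 kr
  475,800 kr × 25% = 118,950 kr

118,950 kr > 44,828 kr, so the alternative floor tax is the binding amount.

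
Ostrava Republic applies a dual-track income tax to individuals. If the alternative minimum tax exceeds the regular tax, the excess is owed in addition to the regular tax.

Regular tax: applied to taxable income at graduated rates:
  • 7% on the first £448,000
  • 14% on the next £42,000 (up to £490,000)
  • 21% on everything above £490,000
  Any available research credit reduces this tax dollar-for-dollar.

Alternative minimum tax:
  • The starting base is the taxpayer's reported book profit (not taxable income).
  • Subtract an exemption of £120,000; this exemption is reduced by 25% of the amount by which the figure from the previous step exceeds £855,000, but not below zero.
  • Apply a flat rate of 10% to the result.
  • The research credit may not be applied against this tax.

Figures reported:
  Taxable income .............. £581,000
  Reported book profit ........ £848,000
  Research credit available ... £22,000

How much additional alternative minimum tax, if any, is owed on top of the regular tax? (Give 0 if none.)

Alternative minimum tax:
  Base (reported book profit): £848,000
  Exemption: £848,000 ≤ £855,000, so full £120,000 applies
  Base: £848,000 − £120,000 = £728,000
  £728,000 × 10% = £72,800

Regular tax:
  £448,000 × 7% = £31,360
  £42,000 × 14% = £5,880
  £91,000 × 21% = £19,110
  → £56,350
  Less research credit £22,000 → £34,350

Excess of alternative minimum tax over regular tax: £72,800 − £34,350 = £38,450.

£38,450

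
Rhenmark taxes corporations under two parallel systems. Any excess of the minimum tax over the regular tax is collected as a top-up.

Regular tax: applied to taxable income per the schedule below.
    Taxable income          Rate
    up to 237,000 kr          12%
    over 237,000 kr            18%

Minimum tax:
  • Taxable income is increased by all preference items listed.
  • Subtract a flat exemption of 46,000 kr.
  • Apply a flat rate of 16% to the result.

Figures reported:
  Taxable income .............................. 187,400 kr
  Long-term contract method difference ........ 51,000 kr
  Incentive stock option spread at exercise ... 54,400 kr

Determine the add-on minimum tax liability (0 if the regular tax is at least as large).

Regular tax:
  187,400 kr × 12% = 22,488 kr

Minimum tax:
  Adjusted income: 187,400 kr + 51,000 kr + 54,400 kr = 292,800 kr
  Less exemption 46,000 kr → base 246,800 kr
  246,800 kr × 16% = 39,488 kr

Excess of minimum tax over regular tax: 39,488 kr − 22,488 kr = 17,000 kr.

17,000 kr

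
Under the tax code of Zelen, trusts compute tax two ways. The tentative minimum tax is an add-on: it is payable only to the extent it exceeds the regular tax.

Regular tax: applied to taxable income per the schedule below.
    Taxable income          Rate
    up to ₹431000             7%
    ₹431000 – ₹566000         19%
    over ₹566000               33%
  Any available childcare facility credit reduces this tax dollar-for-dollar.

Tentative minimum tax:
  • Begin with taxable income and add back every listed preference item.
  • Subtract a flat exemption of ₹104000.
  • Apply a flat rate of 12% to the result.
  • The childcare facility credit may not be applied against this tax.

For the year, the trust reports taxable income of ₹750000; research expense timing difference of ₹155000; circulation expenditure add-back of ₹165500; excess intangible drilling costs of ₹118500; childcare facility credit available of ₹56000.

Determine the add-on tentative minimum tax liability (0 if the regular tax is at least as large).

Tentative minimum tax:
  Adjusted income: ₹750000 + ₹155000 + ₹165500 + ₹118500 = ₹1189000
  Less exemption ₹104000 → base ₹1085000
  ₹1085000 × 12% = ₹130200

Regular tax:
  ₹431000 × 7% = ₹30170
  ₹135000 × 19% = ₹25650
  ₹184000 × 33% = ₹60720
  → ₹116540
  Less childcare facility credit ₹56000 → ₹60540

Excess of tentative minimum tax over regular tax: ₹130200 − ₹60540 = ₹69660.

₹69660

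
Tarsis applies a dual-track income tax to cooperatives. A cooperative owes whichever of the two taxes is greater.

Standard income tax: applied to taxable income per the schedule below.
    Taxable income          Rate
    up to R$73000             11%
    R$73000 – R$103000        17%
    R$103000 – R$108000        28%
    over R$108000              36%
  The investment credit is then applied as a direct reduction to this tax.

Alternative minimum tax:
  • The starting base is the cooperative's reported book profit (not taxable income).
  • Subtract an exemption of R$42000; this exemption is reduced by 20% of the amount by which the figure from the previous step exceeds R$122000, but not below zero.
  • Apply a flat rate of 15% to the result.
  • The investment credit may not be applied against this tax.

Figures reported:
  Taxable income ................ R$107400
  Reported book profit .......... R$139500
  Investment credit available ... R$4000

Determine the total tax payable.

R$15150

Alternative minimum tax:
  Base (reported book profit): R$139500
  Exemption: R$42000 − 20% × (R$139500 − R$122000) = R$42000 − R$3500 = R$38500
  Base: R$139500 − R$38500 = R$101000
  R$101000 × 15% = R$15150

Standard income tax:
  R$73000 × 11% = R$8030
  R$30000 × 17% = R$5100
  R$4400 × 28% = R$1232
  → R$14362
  Less investment credit R$4000 → R$10362

R$15150 > R$10362, so the alternative minimum tax is the binding amount.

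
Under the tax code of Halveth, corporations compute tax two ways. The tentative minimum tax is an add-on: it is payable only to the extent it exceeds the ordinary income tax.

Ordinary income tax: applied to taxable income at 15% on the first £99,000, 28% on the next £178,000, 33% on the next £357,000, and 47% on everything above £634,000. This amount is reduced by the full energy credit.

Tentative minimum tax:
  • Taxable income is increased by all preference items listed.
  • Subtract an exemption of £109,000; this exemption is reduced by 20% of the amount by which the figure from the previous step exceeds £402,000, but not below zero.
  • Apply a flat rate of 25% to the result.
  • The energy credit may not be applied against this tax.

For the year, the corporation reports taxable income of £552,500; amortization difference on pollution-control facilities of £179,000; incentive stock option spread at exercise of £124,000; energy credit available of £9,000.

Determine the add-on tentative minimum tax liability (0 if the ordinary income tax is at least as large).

£62,695

Ordinary income tax:
  £99,000 × 15% = £14,850
  £178,000 × 28% = £49,840
  £275,500 × 33% = £90,915
  → £155,605
  Less energy credit £9,000 → £146,605

Tentative minimum tax:
  Adjusted income: £552,500 + £179,000 + £124,000 = £855,500
  Exemption: £109,000 − 20% × (£855,500 − £402,000) = £109,000 − £90,700 = £18,300
  Base: £855,500 − £18,300 = £837,200
  £837,200 × 25% = £209,300

Excess of tentative minimum tax over ordinary income tax: £209,300 − £146,605 = £62,695.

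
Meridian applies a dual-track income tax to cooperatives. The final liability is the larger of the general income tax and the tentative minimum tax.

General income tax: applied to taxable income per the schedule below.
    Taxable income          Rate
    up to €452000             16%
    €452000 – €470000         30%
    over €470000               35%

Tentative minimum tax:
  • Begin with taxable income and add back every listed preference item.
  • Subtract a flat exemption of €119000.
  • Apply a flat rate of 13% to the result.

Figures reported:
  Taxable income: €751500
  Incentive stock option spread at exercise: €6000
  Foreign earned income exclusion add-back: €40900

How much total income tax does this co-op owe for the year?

€176245

Tentative minimum tax:
  Adjusted income: €751500 + €6000 + €40900 = €798400
  Less exemption €119000 → base €679400
  €679400 × 13% = €88322

General income tax:
  €452000 × 16% = €72320
  €18000 × 30% = €5400
  €281500 × 35% = €98525
  → €176245

€176245 > €88322, so the general income tax governs.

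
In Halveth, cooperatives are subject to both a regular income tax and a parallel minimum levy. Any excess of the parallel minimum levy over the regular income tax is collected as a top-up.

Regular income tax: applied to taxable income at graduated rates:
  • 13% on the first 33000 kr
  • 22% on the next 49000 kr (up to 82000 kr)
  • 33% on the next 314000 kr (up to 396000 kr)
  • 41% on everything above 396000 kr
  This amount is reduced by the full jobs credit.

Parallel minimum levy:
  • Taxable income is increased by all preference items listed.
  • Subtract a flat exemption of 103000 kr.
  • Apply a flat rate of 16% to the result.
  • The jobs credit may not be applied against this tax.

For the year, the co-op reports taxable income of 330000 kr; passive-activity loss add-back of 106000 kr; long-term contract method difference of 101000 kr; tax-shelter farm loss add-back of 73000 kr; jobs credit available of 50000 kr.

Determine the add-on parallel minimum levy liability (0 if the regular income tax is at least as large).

34210 kr

Regular income tax:
  33000 kr × 13% = 4290 kr
  49000 kr × 22% = 10780 kr
  248000 kr × 33% = 81840 kr
  → 96910 kr
  Less jobs credit 50000 kr → 46910 kr

Parallel minimum levy:
  Adjusted income: 330000 kr + 106000 kr + 101000 kr + 73000 kr = 610000 kr
  Less exemption 103000 kr → base 507000 kr
  507000 kr × 16% = 81120 kr

Excess of parallel minimum levy over regular income tax: 81120 kr − 46910 kr = 34210 kr.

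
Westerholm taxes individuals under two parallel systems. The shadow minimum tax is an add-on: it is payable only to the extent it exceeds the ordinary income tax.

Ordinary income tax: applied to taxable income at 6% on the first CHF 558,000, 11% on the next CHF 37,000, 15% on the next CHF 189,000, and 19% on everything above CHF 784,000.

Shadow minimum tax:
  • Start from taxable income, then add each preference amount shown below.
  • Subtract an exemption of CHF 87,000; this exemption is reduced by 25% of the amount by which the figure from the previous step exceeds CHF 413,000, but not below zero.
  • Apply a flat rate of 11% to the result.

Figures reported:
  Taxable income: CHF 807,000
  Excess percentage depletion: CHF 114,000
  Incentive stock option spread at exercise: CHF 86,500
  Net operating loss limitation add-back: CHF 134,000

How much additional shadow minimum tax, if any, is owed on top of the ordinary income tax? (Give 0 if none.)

Ordinary income tax:
  CHF 558,000 × 6% = CHF 33,480
  CHF 37,000 × 11% = CHF 4,070
  CHF 189,000 × 15% = CHF 28,350
  CHF 23,000 × 19% = CHF 4,370
  → CHF 70,270

Shadow minimum tax:
  Adjusted income: CHF 807,000 + CHF 114,000 + CHF 86,500 + CHF 134,000 = CHF 1,141,500
  Exemption: 25% × (CHF 1,141,500 − CHF 413,000) = CHF 182,125 ≥ CHF 87,000, so the exemption is fully phased out
  Base: CHF 1,141,500 − CHF 0 = CHF 1,141,500
  CHF 1,141,500 × 11% = CHF 125,565

Excess of shadow minimum tax over ordinary income tax: CHF 125,565 − CHF 70,270 = CHF 55,295.

CHF 55,295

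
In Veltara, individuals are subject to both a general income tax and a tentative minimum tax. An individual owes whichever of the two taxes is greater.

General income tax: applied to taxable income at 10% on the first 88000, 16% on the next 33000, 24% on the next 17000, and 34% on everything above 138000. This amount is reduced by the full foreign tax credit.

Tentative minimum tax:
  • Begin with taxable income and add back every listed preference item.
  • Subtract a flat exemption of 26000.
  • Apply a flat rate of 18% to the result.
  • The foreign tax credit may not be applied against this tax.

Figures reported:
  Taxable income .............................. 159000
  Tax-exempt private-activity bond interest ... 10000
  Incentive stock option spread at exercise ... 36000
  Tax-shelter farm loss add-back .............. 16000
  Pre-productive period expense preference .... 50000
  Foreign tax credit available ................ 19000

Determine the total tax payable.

44100

Tentative minimum tax:
  Adjusted income: 159000 + 10000 + 36000 + 16000 + 50000 = 271000
  Less exemption 26000 → base 245000
  245000 × 18% = 44100

General income tax:
  88000 × 10% = 8800
  33000 × 16% = 5280
  17000 × 24% = 4080
  21000 × 34% = 7140
  → 25300
  Less foreign tax credit 19000 → 6300

44100 > 6300, so the tentative minimum tax is the binding amount.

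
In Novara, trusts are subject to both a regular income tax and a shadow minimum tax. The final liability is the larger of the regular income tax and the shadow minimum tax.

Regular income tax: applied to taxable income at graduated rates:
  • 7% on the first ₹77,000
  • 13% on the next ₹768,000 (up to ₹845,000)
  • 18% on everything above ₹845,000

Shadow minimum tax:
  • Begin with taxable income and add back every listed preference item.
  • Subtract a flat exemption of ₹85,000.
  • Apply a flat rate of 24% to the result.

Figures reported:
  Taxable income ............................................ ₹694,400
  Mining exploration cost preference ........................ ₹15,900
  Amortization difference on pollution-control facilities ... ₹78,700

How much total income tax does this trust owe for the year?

Regular income tax:
  ₹77,000 × 7% = ₹5,390
  ₹617,400 × 13% = ₹80,262
  → ₹85,652

Shadow minimum tax:
  Adjusted income: ₹694,400 + ₹15,900 + ₹78,700 = ₹789,000
  Less exemption ₹85,000 → base ₹704,000
  ₹704,000 × 24% = ₹168,960

₹168,960 > ₹85,652, so the shadow minimum tax is the binding amount.

₹168,960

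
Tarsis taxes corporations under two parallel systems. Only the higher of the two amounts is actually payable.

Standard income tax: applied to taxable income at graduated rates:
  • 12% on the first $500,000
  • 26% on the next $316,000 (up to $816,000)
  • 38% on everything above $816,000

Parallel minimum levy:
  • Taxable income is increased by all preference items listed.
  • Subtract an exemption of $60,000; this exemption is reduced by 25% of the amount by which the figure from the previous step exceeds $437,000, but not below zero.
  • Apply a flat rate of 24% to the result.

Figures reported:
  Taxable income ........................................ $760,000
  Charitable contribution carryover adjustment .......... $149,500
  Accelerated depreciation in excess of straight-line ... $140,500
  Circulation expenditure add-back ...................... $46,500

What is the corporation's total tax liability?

Parallel minimum levy:
  Adjusted income: $760,000 + $149,500 + $140,500 + $46,500 = $1,096,500
  Exemption: 25% × ($1,096,500 − $437,000) = $164,875 ≥ $60,000, so the exemption is fully phased out
  Base: $1,096,500 − $0 = $1,096,500
  $1,096,500 × 24% = $263,160

Standard income tax:
  $500,000 × 12% = $60,000
  $260,000 × 26% = $67,600
  → $127,600

$263,160 > $127,600, so the parallel minimum levy is the binding amount.

$263,160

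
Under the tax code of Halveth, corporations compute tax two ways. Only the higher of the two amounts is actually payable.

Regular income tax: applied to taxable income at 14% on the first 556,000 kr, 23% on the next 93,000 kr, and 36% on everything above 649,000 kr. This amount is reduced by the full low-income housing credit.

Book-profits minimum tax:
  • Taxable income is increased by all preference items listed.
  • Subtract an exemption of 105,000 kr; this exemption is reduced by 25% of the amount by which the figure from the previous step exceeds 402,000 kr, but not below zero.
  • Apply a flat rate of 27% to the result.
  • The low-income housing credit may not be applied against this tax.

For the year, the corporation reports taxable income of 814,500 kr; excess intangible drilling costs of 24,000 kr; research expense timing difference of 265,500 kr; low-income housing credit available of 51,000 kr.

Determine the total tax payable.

Regular income tax:
  556,000 kr × 14% = 77,840 kr
  93,000 kr × 23% = 21,390 kr
  165,500 kr × 36% = 59,580 kr
  → 158,810 kr
  Less low-income housing credit 51,000 kr → 107,810 kr

Book-profits minimum tax:
  Adjusted income: 814,500 kr + 24,000 kr + 265,500 kr = 1,104,000 kr
  Exemption: 25% × (1,104,000 kr − 402,000 kr) = 175,500 kr ≥ 105,000 kr, so the exemption is fully phased out
  Base: 1,104,000 kr − 0 kr = 1,104,000 kr
  1,104,000 kr × 27% = 298,080 kr

298,080 kr > 107,810 kr, so the book-profits minimum tax is the binding amount.

298,080 kr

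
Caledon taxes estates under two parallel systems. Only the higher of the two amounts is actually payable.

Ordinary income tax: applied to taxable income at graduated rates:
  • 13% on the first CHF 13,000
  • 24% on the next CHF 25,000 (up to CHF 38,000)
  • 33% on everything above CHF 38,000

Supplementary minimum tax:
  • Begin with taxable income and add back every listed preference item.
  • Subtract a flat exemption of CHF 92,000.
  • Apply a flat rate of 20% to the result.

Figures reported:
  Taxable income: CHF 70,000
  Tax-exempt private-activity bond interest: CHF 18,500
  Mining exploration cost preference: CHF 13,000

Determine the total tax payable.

Ordinary income tax:
  CHF 13,000 × 13% = CHF 1,690
  CHF 25,000 × 24% = CHF 6,000
  CHF 32,000 × 33% = CHF 10,560
  → CHF 18,250

Supplementary minimum tax:
  Adjusted income: CHF 70,000 + CHF 18,500 + CHF 13,000 = CHF 101,500
  Less exemption CHF 92,000 → base CHF 9,500
  CHF 9,500 × 20% = CHF 1,900

CHF 18,250 > CHF 1,900, so the ordinary income tax governs.

CHF 18,250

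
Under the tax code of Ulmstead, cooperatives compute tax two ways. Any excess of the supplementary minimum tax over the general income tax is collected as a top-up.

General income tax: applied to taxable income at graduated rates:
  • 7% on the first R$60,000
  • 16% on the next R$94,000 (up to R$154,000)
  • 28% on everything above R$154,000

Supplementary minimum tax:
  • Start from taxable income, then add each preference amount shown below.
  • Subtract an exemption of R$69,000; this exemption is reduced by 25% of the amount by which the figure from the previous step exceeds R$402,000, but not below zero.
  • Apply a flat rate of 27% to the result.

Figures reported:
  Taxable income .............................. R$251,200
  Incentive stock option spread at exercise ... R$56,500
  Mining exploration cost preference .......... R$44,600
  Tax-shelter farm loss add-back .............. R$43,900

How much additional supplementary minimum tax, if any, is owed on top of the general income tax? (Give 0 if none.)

R$41,888

General income tax:
  R$60,000 × 7% = R$4,200
  R$94,000 × 16% = R$15,040
  R$97,200 × 28% = R$27,216
  → R$46,456

Supplementary minimum tax:
  Adjusted income: R$251,200 + R$56,500 + R$44,600 + R$43,900 = R$396,200
  Exemption: R$396,200 ≤ R$402,000, so full R$69,000 applies
  Base: R$396,200 − R$69,000 = R$327,200
  R$327,200 × 27% = R$88,344

Excess of supplementary minimum tax over general income tax: R$88,344 − R$46,456 = R$41,888.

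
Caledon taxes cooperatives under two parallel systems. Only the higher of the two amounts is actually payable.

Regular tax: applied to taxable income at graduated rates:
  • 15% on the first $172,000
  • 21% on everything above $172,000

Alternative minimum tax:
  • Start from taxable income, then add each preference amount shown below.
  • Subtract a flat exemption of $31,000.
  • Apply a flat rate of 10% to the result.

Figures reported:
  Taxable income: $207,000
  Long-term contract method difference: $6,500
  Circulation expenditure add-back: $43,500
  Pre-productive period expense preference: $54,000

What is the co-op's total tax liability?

Alternative minimum tax:
  Adjusted income: $207,000 + $6,500 + $43,500 + $54,000 = $311,000
  Less exemption $31,000 → base $280,000
  $280,000 × 10% = $28,000

Regular tax:
  $172,000 × 15% = $25,800
  $35,000 × 21% = $7,350
  → $33,150

$33,150 > $28,000, so the regular tax governs.

$33,150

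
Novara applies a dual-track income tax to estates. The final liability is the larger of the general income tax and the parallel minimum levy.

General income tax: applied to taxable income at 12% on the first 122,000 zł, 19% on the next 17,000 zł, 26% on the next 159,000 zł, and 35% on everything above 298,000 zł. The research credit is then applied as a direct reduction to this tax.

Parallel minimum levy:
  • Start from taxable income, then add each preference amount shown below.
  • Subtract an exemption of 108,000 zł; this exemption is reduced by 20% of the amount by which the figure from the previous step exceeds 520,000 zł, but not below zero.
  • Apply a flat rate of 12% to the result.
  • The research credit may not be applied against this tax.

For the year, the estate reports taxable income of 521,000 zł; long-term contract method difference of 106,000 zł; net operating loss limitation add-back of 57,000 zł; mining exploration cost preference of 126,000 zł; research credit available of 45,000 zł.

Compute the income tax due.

Parallel minimum levy:
  Adjusted income: 521,000 zł + 106,000 zł + 57,000 zł + 126,000 zł = 810,000 zł
  Exemption: 108,000 zł − 20% × (810,000 zł − 520,000 zł) = 108,000 zł − 58,000 zł = 50,000 zł
  Base: 810,000 zł − 50,000 zł = 760,000 zł
  760,000 zł × 12% = 91,200 zł

General income tax:
  122,000 zł × 12% = 14,640 zł
  17,000 zł × 19% = 3,230 zł
  159,000 zł × 26% = 41,340 zł
  223,000 zł × 35% = 78,050 zł
  → 137,260 zł
  Less research credit 45,000 zł → 92,260 zł

92,260 zł > 91,200 zł, so the general income tax governs.

92,260 zł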